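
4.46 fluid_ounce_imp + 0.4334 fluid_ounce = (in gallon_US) 1 fluid_ounce_imp = 2.8413063e-05 m^3, so 4.46 fluid_ounce_imp = 4.46 * 2.8413063e-05 = 0.00012672226 m^3. 1 fluid_ounce = 2.957353e-05 m^3, so 0.4334 fluid_ounce = 0.4334 * 2.957353e-05 = 1.2817168e-05 m^3. Sum: 0.00012672226 + 1.2817168e-05 = 0.00013953943 m^3. 1 gallon_US = 0.0037854118 m^3, so 0.00013953943 m^3 = 0.00013953943 / 0.0037854118 = 0.036862417 gallon_US ≈ 0.03686 gallon_US (4 s.f.). Final answer: 0.03686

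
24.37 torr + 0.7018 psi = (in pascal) 8088. Check: 1 torr = 133.32237 Pa, so 24.37 torr = 24.37 * 133.32237 = 3249.0661 Pa. 1 psi = 6894.7573 Pa, so 0.7018 psi = 0.7018 * 6894.7573 = 4838.7407 Pa. Sum: 3249.0661 + 4838.7407 = 8087.8068 Pa. 8087.8068 Pa = 8087.8068 pascal ≈ 8088 pascal (4 s.f.).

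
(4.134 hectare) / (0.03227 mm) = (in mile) 7.96e+05. Check: 1 hectare = 10000 m^2, so 4.134 hectare = 4.134 * 10000 = 41340 m^2. 1 mm = 0.001 m, so 0.03227 mm = 0.03227 * 0.001 = 3.227e-05 m. Combine: 41340 m^2 / 3.227e-05 m = 1.281066e+09 m. 1 mile = 1609.344 m, so 1.281066e+09 m = 1.281066e+09 / 1609.344 = 796017.51 mile ≈ 7.96e+05 mile (4 s.f.).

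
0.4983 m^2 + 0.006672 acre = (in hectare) 0.00275. Check: 0.4983 m^2 is already in m^2. 1 acre = 4046.8564 m^2, so 0.006672 acre = 0.006672 * 4046.8564 = 27.000626 m^2. Sum: 0.4983 + 27.000626 = 27.498926 m^2. 1 hectare = 10000 m^2, so 27.498926 m^2 = 27.498926 / 10000 = 0.0027498926 hectare ≈ 0.00275 hectare (4 s.f.).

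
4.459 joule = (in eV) 2.783e+19. Check: 4.459 joule = 4.459 J. 1 eV = 1.6021766e-19 J, so 4.459 J = 4.459 / 1.6021766e-19 = 2.7830889e+19 eV ≈ 2.783e+19 eV (4 s.f.).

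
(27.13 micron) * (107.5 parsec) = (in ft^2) 1 micron = 1e-06 m, so 27.13 micron = 27.13 * 1e-06 = 2.713e-05 m. 1 parsec = 3.0856776e+16 m, so 107.5 parsec = 107.5 * 3.0856776e+16 = 3.3171034e+18 m. Combine: 2.713e-05 m * 3.3171034e+18 m = 8.9993015e+13 m^2. 1 ft^2 = 0.09290304 m^2, so 8.9993015e+13 m^2 = 8.9993015e+13 / 0.09290304 = 9.6867675e+14 ft^2 ≈ 9.687e+14 ft^2 (4 s.f.). Final answer: 9.687e+14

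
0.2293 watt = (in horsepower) 0.0003075. Check: 0.2293 watt = 0.2293 W. 1 horsepower = 745.69987 W, so 0.2293 W = 0.2293 / 745.69987 = 0.00030749637 horsepower ≈ 0.0003075 horsepower (4 s.f.).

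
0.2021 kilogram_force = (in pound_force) 0.4456. Check: 1 kilogram_force = 9.80665 N, so 0.2021 kilogram_force = 0.2021 * 9.80665 = 1.981924 N. 1 pound_force = 4.4482216 N, so 1.981924 N = 1.981924 / 4.4482216 = 0.44555423 pound_force ≈ 0.4456 pound_force (4 s.f.).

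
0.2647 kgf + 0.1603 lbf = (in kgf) 0.3374. Check: 1 kgf = 9.80665 N, so 0.2647 kgf = 0.2647 * 9.80665 = 2.5958203 N. 1 lbf = 4.4482216 N, so 0.1603 lbf = 0.1603 * 4.4482216 = 0.71304992 N. Sum: 2.5958203 + 0.71304992 = 3.3088702 N. 1 kgf = 9.80665 N, so 3.3088702 N = 3.3088702 / 9.80665 = 0.33741086 kgf ≈ 0.3374 kgf (4 s.f.).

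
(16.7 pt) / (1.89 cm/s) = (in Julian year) 1 pt = 0.00035277778 m, so 16.7 pt = 16.7 * 0.00035277778 = 0.0058913889 m. 1 cm/s = 0.01 m/s, so 1.89 cm/s = 1.89 * 0.01 = 0.0189 m/s. Combine: 0.0058913889 m / 0.0189 m/s = 0.3117137 s. 1 Julian year = 31557600 s, so 0.3117137 s = 0.3117137 / 31557600 = 9.877611e-09 Julian year ≈ 9.878e-09 Julian year (4 s.f.). Final answer: 9.878e-09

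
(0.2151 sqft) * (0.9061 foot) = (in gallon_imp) 1 sqft = 0.09290304 m^2, so 0.2151 sqft = 0.2151 * 0.09290304 = 0.019983444 m^2. 1 foot = 0.3048 m, so 0.9061 foot = 0.9061 * 0.3048 = 0.27617928 m. Combine: 0.019983444 m^2 * 0.27617928 m = 0.0055190131 m^3. 1 gallon_imp = 0.00454609 m^3, so 0.0055190131 m^3 = 0.0055190131 / 0.00454609 = 1.2140132 gallon_imp ≈ 1.214 gallon_imp (4 s.f.). Final answer: 1.214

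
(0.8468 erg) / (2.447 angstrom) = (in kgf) 35.29. Check: 1 erg = 1e-07 J, so 0.8468 erg = 0.8468 * 1e-07 = 8.468e-08 J. 1 angstrom = 1e-10 m, so 2.447 angstrom = 2.447 * 1e-10 = 2.447e-10 m. Combine: 8.468e-08 J / 2.447e-10 m = 346.0564 N. 1 kgf = 9.80665 N, so 346.0564 N = 346.0564 / 9.80665 = 35.287932 kgf ≈ 35.29 kgf (4 s.f.).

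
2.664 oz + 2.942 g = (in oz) 1 oz = 0.028349523 kg, so 2.664 oz = 2.664 * 0.028349523 = 0.07552313 kg. 1 g = 0.001 kg, so 2.942 g = 2.942 * 0.001 = 0.002942 kg. Sum: 0.07552313 + 0.002942 = 0.07846513 kg. 1 oz = 0.028349523 kg, so 0.07846513 kg = 0.07846513 / 0.028349523 = 2.767776 oz ≈ 2.768 oz (4 s.f.). Final answer: 2.768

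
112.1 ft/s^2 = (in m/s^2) 34.17. Check: 1 ft/s^2 = 0.3048 m/s^2, so 112.1 ft/s^2 = 112.1 * 0.3048 = 34.16808 m/s^2. Result: 34.16808 m/s^2 ≈ 34.17 m/s^2 (4 s.f.).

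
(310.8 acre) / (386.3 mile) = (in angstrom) 2.023e+10. Check: 1 acre = 4046.8564 m^2, so 310.8 acre = 310.8 * 4046.8564 = 1257763 m^2. 1 mile = 1609.344 m, so 386.3 mile = 386.3 * 1609.344 = 621689.59 m. Combine: 1257763 m^2 / 621689.59 m = 2.0231366 m. 1 angstrom = 1e-10 m, so 2.0231366 m = 2.0231366 / 1e-10 = 2.0231366e+10 angstrom ≈ 2.023e+10 angstrom (4 s.f.).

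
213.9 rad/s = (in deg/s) 1.226e+04. Check: 1 deg/s = 0.017453293 rad/s, so 213.9 rad/s = 213.9 / 0.017453293 = 12255.567 deg/s ≈ 1.226e+04 deg/s (4 s.f.).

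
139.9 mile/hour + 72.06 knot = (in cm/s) 1 mile/hour = 0.44704 m/s, so 139.9 mile/hour = 139.9 * 0.44704 = 62.540896 m/s. 1 knot = 0.51444444 m/s, so 72.06 knot = 72.06 * 0.51444444 = 37.070867 m/s. Sum: 62.540896 + 37.070867 = 99.611763 m/s. 1 cm/s = 0.01 m/s, so 99.611763 m/s = 99.611763 / 0.01 = 9961.1763 cm/s ≈ 9961 cm/s (4 s.f.). Final answer: 9961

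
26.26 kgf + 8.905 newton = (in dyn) 1 kgf = 9.80665 N, so 26.26 kgf = 26.26 * 9.80665 = 257.52263 N. 8.905 newton = 8.905 N. Sum: 257.52263 + 8.905 = 266.42763 N. 1 dyn = 1e-05 N, so 266.42763 N = 266.42763 / 1e-05 = 26642763 dyn ≈ 2.664e+07 dyn (4 s.f.). Final answer: 2.664e+07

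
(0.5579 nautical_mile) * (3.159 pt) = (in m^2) 1 nautical_mile = 1852 m, so 0.5579 nautical_mile = 0.5579 * 1852 = 1033.2308 m. 1 pt = 0.00035277778 m, so 3.159 pt = 3.159 * 0.00035277778 = 0.001114425 m. Combine: 1033.2308 m * 0.001114425 m = 1.1514582 m^2. Result: 1.1514582 m^2 ≈ 1.151 m^2 (4 s.f.). Final answer: 1.151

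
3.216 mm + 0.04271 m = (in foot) 0.1507. Check: 1 mm = 0.001 m, so 3.216 mm = 3.216 * 0.001 = 0.003216 m. 0.04271 m is already in m. Sum: 0.003216 + 0.04271 = 0.045926 m. 1 foot = 0.3048 m, so 0.045926 m = 0.045926 / 0.3048 = 0.15067585 foot ≈ 0.1507 foot (4 s.f.).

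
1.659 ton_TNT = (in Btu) 1 ton_TNT = 4.184e+09 J, so 1.659 ton_TNT = 1.659 * 4.184e+09 = 6.941256e+09 J. 1 Btu = 1055.0559 J, so 6.941256e+09 J = 6.941256e+09 / 1055.0559 = 6579041.3 Btu ≈ 6.579e+06 Btu (4 s.f.). Final answer: 6.579e+06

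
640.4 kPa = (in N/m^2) 1 kPa = 1000 Pa, so 640.4 kPa = 640.4 * 1000 = 640400 Pa. 640400 Pa = 640400 N/m^2 ≈ 6.404e+05 N/m^2 (4 s.f.). Final answer: 6.404e+05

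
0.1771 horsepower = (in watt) 1 horsepower = 745.69987 W, so 0.1771 horsepower = 0.1771 * 745.69987 = 132.06345 W. 132.06345 W = 132.06345 watt ≈ 132.1 watt (4 s.f.). Final answer: 132.1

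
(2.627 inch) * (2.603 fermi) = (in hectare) 1.737e-20. Check: 1 inch = 0.0254 m, so 2.627 inch = 2.627 * 0.0254 = 0.0667258 m. 1 fermi = 1e-15 m, so 2.603 fermi = 2.603 * 1e-15 = 2.603e-15 m. Combine: 0.0667258 m * 2.603e-15 m = 1.7368726e-16 m^2. 1 hectare = 10000 m^2, so 1.7368726e-16 m^2 = 1.7368726e-16 / 10000 = 1.7368726e-20 hectare ≈ 1.737e-20 hectare (4 s.f.).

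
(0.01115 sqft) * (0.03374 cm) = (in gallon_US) 9.233e-05. Check: 1 sqft = 0.09290304 m^2, so 0.01115 sqft = 0.01115 * 0.09290304 = 0.0010358689 m^2. 1 cm = 0.01 m, so 0.03374 cm = 0.03374 * 0.01 = 0.0003374 m. Combine: 0.0010358689 m^2 * 0.0003374 m = 3.4950217e-07 m^3. 1 gallon_US = 0.0037854118 m^3, so 3.4950217e-07 m^3 = 3.4950217e-07 / 0.0037854118 = 9.2328704e-05 gallon_US ≈ 9.233e-05 gallon_US (4 s.f.).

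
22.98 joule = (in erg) 22.98 joule = 22.98 J. 1 erg = 1e-07 J, so 22.98 J = 22.98 / 1e-07 = 2.298e+08 erg. Final answer: 2.298e+08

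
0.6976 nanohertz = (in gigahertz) 6.976e-19. Check: 1 nanohertz = 1e-09 Hz, so 0.6976 nanohertz = 0.6976 * 1e-09 = 6.976e-10 Hz. 1 gigahertz = 1e+09 Hz, so 6.976e-10 Hz = 6.976e-10 / 1e+09 = 6.976e-19 gigahertz.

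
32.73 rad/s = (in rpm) 1 rpm = 0.10471976 rad/s, so 32.73 rad/s = 32.73 / 0.10471976 = 312.54848 rpm ≈ 312.5 rpm (4 s.f.). Final answer: 312.5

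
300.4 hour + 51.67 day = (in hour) 1540. Check: 1 hour = 3600 s, so 300.4 hour = 300.4 * 3600 = 1081440 s. 1 day = 86400 s, so 51.67 day = 51.67 * 86400 = 4464288 s. Sum: 1081440 + 4464288 = 5545728 s. 1 hour = 3600 s, so 5545728 s = 5545728 / 3600 = 1540.48 hour ≈ 1540 hour (4 s.f.).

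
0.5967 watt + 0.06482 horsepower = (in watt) 48.93. Check: 0.5967 watt = 0.5967 W. 1 horsepower = 745.69987 W, so 0.06482 horsepower = 0.06482 * 745.69987 = 48.336266 W. Sum: 0.5967 + 48.336266 = 48.932966 W. 48.932966 W = 48.932966 watt ≈ 48.93 watt (4 s.f.).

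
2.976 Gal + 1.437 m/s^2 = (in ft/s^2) 4.812. Check: 1 Gal = 0.01 m/s^2, so 2.976 Gal = 2.976 * 0.01 = 0.02976 m/s^2. 1.437 m/s^2 is already in m/s^2. Sum: 0.02976 + 1.437 = 1.46676 m/s^2. 1 ft/s^2 = 0.3048 m/s^2, so 1.46676 m/s^2 = 1.46676 / 0.3048 = 4.8122047 ft/s^2 ≈ 4.812 ft/s^2 (4 s.f.).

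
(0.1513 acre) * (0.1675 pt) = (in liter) 1 acre = 4046.8564 m^2, so 0.1513 acre = 0.1513 * 4046.8564 = 612.28938 m^2. 1 pt = 0.00035277778 m, so 0.1675 pt = 0.1675 * 0.00035277778 = 5.9090278e-05 m. Combine: 612.28938 m^2 * 5.9090278e-05 m = 0.036180349 m^3. 1 liter = 0.001 m^3, so 0.036180349 m^3 = 0.036180349 / 0.001 = 36.180349 liter ≈ 36.18 liter (4 s.f.). Final answer: 36.18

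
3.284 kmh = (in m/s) 0.9122. Check: 1 kmh = 0.27777778 m/s, so 3.284 kmh = 3.284 * 0.27777778 = 0.91222222 m/s. Result: 0.91222222 m/s ≈ 0.9122 m/s (4 s.f.).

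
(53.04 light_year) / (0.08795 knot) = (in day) 1 light_year = 9.4607305e+15 m, so 53.04 light_year = 53.04 * 9.4607305e+15 = 5.0179714e+17 m. 1 knot = 0.51444444 m/s, so 0.08795 knot = 0.08795 * 0.51444444 = 0.045245389 m/s. Combine: 5.0179714e+17 m / 0.045245389 m/s = 1.109057e+19 s. 1 day = 86400 s, so 1.109057e+19 s = 1.109057e+19 / 86400 = 1.2836308e+14 day ≈ 1.284e+14 day (4 s.f.). Final answer: 1.284e+14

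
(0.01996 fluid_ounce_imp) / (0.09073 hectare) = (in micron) 1 fluid_ounce_imp = 2.8413063e-05 m^3, so 0.01996 fluid_ounce_imp = 0.01996 * 2.8413063e-05 = 5.6712473e-07 m^3. 1 hectare = 10000 m^2, so 0.09073 hectare = 0.09073 * 10000 = 907.3 m^2. Combine: 5.6712473e-07 m^3 / 907.3 m^2 = 6.2506859e-10 m. 1 micron = 1e-06 m, so 6.2506859e-10 m = 6.2506859e-10 / 1e-06 = 0.00062506859 micron ≈ 0.0006251 micron (4 s.f.). Final answer: 0.0006251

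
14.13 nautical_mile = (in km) 26.17. Check: 1 nautical_mile = 1852 m, so 14.13 nautical_mile = 14.13 * 1852 = 26168.76 m. 1 km = 1000 m, so 26168.76 m = 26168.76 / 1000 = 26.16876 km ≈ 26.17 km (4 s.f.).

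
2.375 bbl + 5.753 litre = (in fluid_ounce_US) 1.296e+04. Check: 1 bbl = 0.15898729 m^3, so 2.375 bbl = 2.375 * 0.15898729 = 0.37759483 m^3. 1 litre = 0.001 m^3, so 5.753 litre = 5.753 * 0.001 = 0.005753 m^3. Sum: 0.37759483 + 0.005753 = 0.38334783 m^3. 1 fluid_ounce_US = 2.957353e-05 m^3, so 0.38334783 m^3 = 0.38334783 / 2.957353e-05 = 12962.532 fluid_ounce_US ≈ 1.296e+04 fluid_ounce_US (4 s.f.).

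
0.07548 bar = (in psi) 1 bar = 100000 Pa, so 0.07548 bar = 0.07548 * 100000 = 7548 Pa. 1 psi = 6894.7573 Pa, so 7548 Pa = 7548 / 6894.7573 = 1.0947448 psi ≈ 1.095 psi (4 s.f.). Final answer: 1.095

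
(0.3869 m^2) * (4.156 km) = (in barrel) 1.011e+04. Check: 0.3869 m^2 is already in m^2. 1 km = 1000 m, so 4.156 km = 4.156 * 1000 = 4156 m. Combine: 0.3869 m^2 * 4156 m = 1607.9564 m^3. 1 barrel = 0.15898729 m^3, so 1607.9564 m^3 = 1607.9564 / 0.15898729 = 10113.741 barrel ≈ 1.011e+04 barrel (4 s.f.).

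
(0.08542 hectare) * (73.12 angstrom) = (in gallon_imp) 1 hectare = 10000 m^2, so 0.08542 hectare = 0.08542 * 10000 = 854.2 m^2. 1 angstrom = 1e-10 m, so 73.12 angstrom = 73.12 * 1e-10 = 7.312e-09 m. Combine: 854.2 m^2 * 7.312e-09 m = 6.2459104e-06 m^3. 1 gallon_imp = 0.00454609 m^3, so 6.2459104e-06 m^3 = 6.2459104e-06 / 0.00454609 = 0.0013739082 gallon_imp ≈ 0.001374 gallon_imp (4 s.f.). Final answer: 0.001374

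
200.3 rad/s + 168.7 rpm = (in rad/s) 200.3 rad/s is already in rad/s. 1 rpm = 0.10471976 rad/s, so 168.7 rpm = 168.7 * 0.10471976 = 17.666223 rad/s. Sum: 200.3 + 17.666223 = 217.96622 rad/s. Result: 217.96622 rad/s ≈ 218 rad/s (4 s.f.). Final answer: 218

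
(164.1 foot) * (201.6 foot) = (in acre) 0.7595. Check: 1 foot = 0.3048 m, so 164.1 foot = 164.1 * 0.3048 = 50.01768 m. 1 foot = 0.3048 m, so 201.6 foot = 201.6 * 0.3048 = 61.44768 m. Combine: 50.01768 m * 61.44768 m = 3073.4704 m^2. 1 acre = 4046.8564 m^2, so 3073.4704 m^2 = 3073.4704 / 4046.8564 = 0.75947107 acre ≈ 0.7595 acre (4 s.f.).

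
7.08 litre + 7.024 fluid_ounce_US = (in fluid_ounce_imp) 256.5. Check: 1 litre = 0.001 m^3, so 7.08 litre = 7.08 * 0.001 = 0.00708 m^3. 1 fluid_ounce_US = 2.957353e-05 m^3, so 7.024 fluid_ounce_US = 7.024 * 2.957353e-05 = 0.00020772447 m^3. Sum: 0.00708 + 0.00020772447 = 0.0072877245 m^3. 1 fluid_ounce_imp = 2.8413063e-05 m^3, so 0.0072877245 m^3 = 0.0072877245 / 2.8413063e-05 = 256.49204 fluid_ounce_imp ≈ 256.5 fluid_ounce_imp (4 s.f.).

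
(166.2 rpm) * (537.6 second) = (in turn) 1 rpm = 0.10471976 rad/s, so 166.2 rpm = 166.2 * 0.10471976 = 17.404423 rad/s. 537.6 second = 537.6 s. Combine: 17.404423 rad/s * 537.6 s = 9356.618 rad. 1 turn = 6.2831853 rad, so 9356.618 rad = 9356.618 / 6.2831853 = 1489.152 turn ≈ 1489 turn (4 s.f.). Final answer: 1489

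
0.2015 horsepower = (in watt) 150.3. Check: 1 horsepower = 745.69987 W, so 0.2015 horsepower = 0.2015 * 745.69987 = 150.25852 W. 150.25852 W = 150.25852 watt ≈ 150.3 watt (4 s.f.).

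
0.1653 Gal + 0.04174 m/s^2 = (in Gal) 4.339. Check: 1 Gal = 0.01 m/s^2, so 0.1653 Gal = 0.1653 * 0.01 = 0.001653 m/s^2. 0.04174 m/s^2 is already in m/s^2. Sum: 0.001653 + 0.04174 = 0.043393 m/s^2. 1 Gal = 0.01 m/s^2, so 0.043393 m/s^2 = 0.043393 / 0.01 = 4.3393 Gal ≈ 4.339 Gal (4 s.f.).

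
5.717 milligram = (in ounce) 1 milligram = 1e-06 kg, so 5.717 milligram = 5.717 * 1e-06 = 5.717e-06 kg. 1 ounce = 0.028349523 kg, so 5.717e-06 kg = 5.717e-06 / 0.028349523 = 0.00020166124 ounce ≈ 0.0002017 ounce (4 s.f.). Final answer: 0.0002017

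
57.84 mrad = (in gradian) 1 mrad = 0.001 rad, so 57.84 mrad = 57.84 * 0.001 = 0.05784 rad. 1 gradian = 0.015707963 rad, so 0.05784 rad = 0.05784 / 0.015707963 = 3.6822088 gradian ≈ 3.682 gradian (4 s.f.). Final answer: 3.682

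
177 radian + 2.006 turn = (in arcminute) 177 radian = 177 rad. 1 turn = 6.2831853 rad, so 2.006 turn = 2.006 * 6.2831853 = 12.60407 rad. Sum: 177 + 12.60407 = 189.60407 rad. 1 arcminute = 0.00029088821 rad, so 189.60407 rad = 189.60407 / 0.00029088821 = 651810.78 arcminute ≈ 6.518e+05 arcminute (4 s.f.). Final answer: 6.518e+05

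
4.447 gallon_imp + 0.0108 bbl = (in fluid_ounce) 1 gallon_imp = 0.00454609 m^3, so 4.447 gallon_imp = 4.447 * 0.00454609 = 0.020216462 m^3. 1 bbl = 0.15898729 m^3, so 0.0108 bbl = 0.0108 * 0.15898729 = 0.0017170628 m^3. Sum: 0.020216462 + 0.0017170628 = 0.021933525 m^3. 1 fluid_ounce = 2.957353e-05 m^3, so 0.021933525 m^3 = 0.021933525 / 2.957353e-05 = 741.66071 fluid_ounce ≈ 741.7 fluid_ounce (4 s.f.). Final answer: 741.7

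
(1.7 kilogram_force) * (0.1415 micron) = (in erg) 23.59. Check: 1 kilogram_force = 9.80665 N, so 1.7 kilogram_force = 1.7 * 9.80665 = 16.671305 N. 1 micron = 1e-06 m, so 0.1415 micron = 0.1415 * 1e-06 = 1.415e-07 m. Combine: 16.671305 N * 1.415e-07 m = 2.3589897e-06 J. 1 erg = 1e-07 J, so 2.3589897e-06 J = 2.3589897e-06 / 1e-07 = 23.589897 erg ≈ 23.59 erg (4 s.f.).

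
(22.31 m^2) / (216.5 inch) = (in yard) 4.437. Check: 22.31 m^2 is already in m^2. 1 inch = 0.0254 m, so 216.5 inch = 216.5 * 0.0254 = 5.4991 m. Combine: 22.31 m^2 / 5.4991 m = 4.0570275 m. 1 yard = 0.9144 m, so 4.0570275 m = 4.0570275 / 0.9144 = 4.4368192 yard ≈ 4.437 yard (4 s.f.).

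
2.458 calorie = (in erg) 1.028e+08. Check: 1 calorie = 4.184 J, so 2.458 calorie = 2.458 * 4.184 = 10.284272 J. 1 erg = 1e-07 J, so 10.284272 J = 10.284272 / 1e-07 = 1.0284272e+08 erg ≈ 1.028e+08 erg (4 s.f.).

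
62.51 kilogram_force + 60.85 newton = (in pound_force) 151.5. Check: 1 kilogram_force = 9.80665 N, so 62.51 kilogram_force = 62.51 * 9.80665 = 613.01369 N. 60.85 newton = 60.85 N. Sum: 613.01369 + 60.85 = 673.86369 N. 1 pound_force = 4.4482216 N, so 673.86369 N = 673.86369 / 4.4482216 = 151.49058 pound_force ≈ 151.5 pound_force (4 s.f.).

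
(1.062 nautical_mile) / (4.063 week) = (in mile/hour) 1 nautical_mile = 1852 m, so 1.062 nautical_mile = 1.062 * 1852 = 1966.824 m. 1 week = 604800 s, so 4.063 week = 4.063 * 604800 = 2457302.4 s. Combine: 1966.824 m / 2457302.4 s = 0.00080039966 m/s. 1 mile/hour = 0.44704 m/s, so 0.00080039966 m/s = 0.00080039966 / 0.44704 = 0.001790443 mile/hour ≈ 0.00179 mile/hour (4 s.f.). Final answer: 0.00179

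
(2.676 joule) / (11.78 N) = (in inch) 2.676 joule = 2.676 J. 11.78 N is already in N. Combine: 2.676 J / 11.78 N = 0.22716469 m. 1 inch = 0.0254 m, so 0.22716469 m = 0.22716469 / 0.0254 = 8.9434916 inch ≈ 8.943 inch (4 s.f.). Final answer: 8.943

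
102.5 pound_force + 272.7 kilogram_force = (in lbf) 1 pound_force = 4.4482216 N, so 102.5 pound_force = 102.5 * 4.4482216 = 455.94272 N. 1 kilogram_force = 9.80665 N, so 272.7 kilogram_force = 272.7 * 9.80665 = 2674.2735 N. Sum: 455.94272 + 2674.2735 = 3130.2162 N. 1 lbf = 4.4482216 N, so 3130.2162 N = 3130.2162 / 4.4482216 = 703.70059 lbf ≈ 703.7 lbf (4 s.f.). Final answer: 703.7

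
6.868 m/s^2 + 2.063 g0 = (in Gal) 2710. Check: 6.868 m/s^2 is already in m/s^2. 1 g0 = 9.80665 m/s^2, so 2.063 g0 = 2.063 * 9.80665 = 20.231119 m/s^2. Sum: 6.868 + 20.231119 = 27.099119 m/s^2. 1 Gal = 0.01 m/s^2, so 27.099119 m/s^2 = 27.099119 / 0.01 = 2709.9119 Gal ≈ 2710 Gal (4 s.f.).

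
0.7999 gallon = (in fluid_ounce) 1 gallon = 0.0037854118 m^3, so 0.7999 gallon = 0.7999 * 0.0037854118 = 0.0030279509 m^3. 1 fluid_ounce = 2.957353e-05 m^3, so 0.0030279509 m^3 = 0.0030279509 / 2.957353e-05 = 102.3872 fluid_ounce ≈ 102.4 fluid_ounce (4 s.f.). Final answer: 102.4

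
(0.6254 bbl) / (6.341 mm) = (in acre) 0.003875. Check: 1 bbl = 0.15898729 m^3, so 0.6254 bbl = 0.6254 * 0.15898729 = 0.099430654 m^3. 1 mm = 0.001 m, so 6.341 mm = 6.341 * 0.001 = 0.006341 m. Combine: 0.099430654 m^3 / 0.006341 m = 15.680595 m^2. 1 acre = 4046.8564 m^2, so 15.680595 m^2 = 15.680595 / 4046.8564 = 0.0038747595 acre ≈ 0.003875 acre (4 s.f.).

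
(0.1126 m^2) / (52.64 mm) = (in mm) 2139. Check: 0.1126 m^2 is already in m^2. 1 mm = 0.001 m, so 52.64 mm = 52.64 * 0.001 = 0.05264 m. Combine: 0.1126 m^2 / 0.05264 m = 2.1390578 m. 1 mm = 0.001 m, so 2.1390578 m = 2.1390578 / 0.001 = 2139.0578 mm ≈ 2139 mm (4 s.f.).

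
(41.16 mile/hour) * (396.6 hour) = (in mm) 1 mile/hour = 0.44704 m/s, so 41.16 mile/hour = 41.16 * 0.44704 = 18.400166 m/s. 1 hour = 3600 s, so 396.6 hour = 396.6 * 3600 = 1427760 s. Combine: 18.400166 m/s * 1427760 s = 26271022 m. 1 mm = 0.001 m, so 26271022 m = 26271022 / 0.001 = 2.6271022e+10 mm ≈ 2.627e+10 mm (4 s.f.). Final answer: 2.627e+10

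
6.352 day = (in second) 1 day = 86400 s, so 6.352 day = 6.352 * 86400 = 548812.8 s. 548812.8 s = 548812.8 second ≈ 5.488e+05 second (4 s.f.). Final answer: 5.488e+05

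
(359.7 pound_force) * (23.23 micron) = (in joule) 1 pound_force = 4.4482216 N, so 359.7 pound_force = 359.7 * 4.4482216 = 1600.0253 N. 1 micron = 1e-06 m, so 23.23 micron = 23.23 * 1e-06 = 2.323e-05 m. Combine: 1600.0253 N * 2.323e-05 m = 0.037168588 J. 0.037168588 J = 0.037168588 joule ≈ 0.03717 joule (4 s.f.). Final answer: 0.03717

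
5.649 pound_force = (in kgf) 1 pound_force = 4.4482216 N, so 5.649 pound_force = 5.649 * 4.4482216 = 25.128004 N. 1 kgf = 9.80665 N, so 25.128004 N = 25.128004 / 9.80665 = 2.5623433 kgf ≈ 2.562 kgf (4 s.f.). Final answer: 2.562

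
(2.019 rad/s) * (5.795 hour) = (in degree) 2.413e+06. Check: 2.019 rad/s is already in rad/s. 1 hour = 3600 s, so 5.795 hour = 5.795 * 3600 = 20862 s. Combine: 2.019 rad/s * 20862 s = 42120.378 rad. 1 degree = 0.017453293 rad, so 42120.378 rad = 42120.378 / 0.017453293 = 2413319.9 degree ≈ 2.413e+06 degree (4 s.f.).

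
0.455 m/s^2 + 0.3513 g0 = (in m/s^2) 3.9. Check: 0.455 m/s^2 is already in m/s^2. 1 g0 = 9.80665 m/s^2, so 0.3513 g0 = 0.3513 * 9.80665 = 3.4450761 m/s^2. Sum: 0.455 + 3.4450761 = 3.9000761 m/s^2. Result: 3.9000761 m/s^2 ≈ 3.9 m/s^2 (4 s.f.).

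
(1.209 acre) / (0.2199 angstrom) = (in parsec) 0.007211. Check: 1 acre = 4046.8564 m^2, so 1.209 acre = 1.209 * 4046.8564 = 4892.6494 m^2. 1 angstrom = 1e-10 m, so 0.2199 angstrom = 0.2199 * 1e-10 = 2.199e-11 m. Combine: 4892.6494 m^2 / 2.199e-11 m = 2.2249429e+14 m. 1 parsec = 3.0856776e+16 m, so 2.2249429e+14 m = 2.2249429e+14 / 3.0856776e+16 = 0.0072105488 parsec ≈ 0.007211 parsec (4 s.f.).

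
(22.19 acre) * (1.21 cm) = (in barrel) 6834. Check: 1 acre = 4046.8564 m^2, so 22.19 acre = 22.19 * 4046.8564 = 89799.744 m^2. 1 cm = 0.01 m, so 1.21 cm = 1.21 * 0.01 = 0.0121 m. Combine: 89799.744 m^2 * 0.0121 m = 1086.5769 m^3. 1 barrel = 0.15898729 m^3, so 1086.5769 m^3 = 1086.5769 / 0.15898729 = 6834.3631 barrel ≈ 6834 barrel (4 s.f.).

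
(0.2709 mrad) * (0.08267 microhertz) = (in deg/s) 1.283e-09. Check: 1 mrad = 0.001 rad, so 0.2709 mrad = 0.2709 * 0.001 = 0.0002709 rad. 1 microhertz = 1e-06 Hz, so 0.08267 microhertz = 0.08267 * 1e-06 = 8.267e-08 Hz. Combine: 0.0002709 rad * 8.267e-08 Hz = 2.2395303e-11 rad/s. 1 deg/s = 0.017453293 rad/s, so 2.2395303e-11 rad/s = 2.2395303e-11 / 0.017453293 = 1.2831563e-09 deg/s ≈ 1.283e-09 deg/s (4 s.f.).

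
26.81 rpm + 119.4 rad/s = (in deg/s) 1 rpm = 0.10471976 rad/s, so 26.81 rpm = 26.81 * 0.10471976 = 2.8075366 rad/s. 119.4 rad/s is already in rad/s. Sum: 2.8075366 + 119.4 = 122.20754 rad/s. 1 deg/s = 0.017453293 rad/s, so 122.20754 rad/s = 122.20754 / 0.017453293 = 7001.9761 deg/s ≈ 7002 deg/s (4 s.f.). Final answer: 7002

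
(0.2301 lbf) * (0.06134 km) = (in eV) 3.919e+20. Check: 1 lbf = 4.4482216 N, so 0.2301 lbf = 0.2301 * 4.4482216 = 1.0235358 N. 1 km = 1000 m, so 0.06134 km = 0.06134 * 1000 = 61.34 m. Combine: 1.0235358 N * 61.34 m = 62.783686 J. 1 eV = 1.6021766e-19 J, so 62.783686 J = 62.783686 / 1.6021766e-19 = 3.9186494e+20 eV ≈ 3.919e+20 eV (4 s.f.).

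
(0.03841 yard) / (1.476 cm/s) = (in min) 0.03966. Check: 1 yard = 0.9144 m, so 0.03841 yard = 0.03841 * 0.9144 = 0.035122104 m. 1 cm/s = 0.01 m/s, so 1.476 cm/s = 1.476 * 0.01 = 0.01476 m/s. Combine: 0.035122104 m / 0.01476 m/s = 2.3795463 s. 1 min = 60 s, so 2.3795463 s = 2.3795463 / 60 = 0.039659106 min ≈ 0.03966 min (4 s.f.).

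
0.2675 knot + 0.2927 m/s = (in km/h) 1.549. Check: 1 knot = 0.51444444 m/s, so 0.2675 knot = 0.2675 * 0.51444444 = 0.13761389 m/s. 0.2927 m/s is already in m/s. Sum: 0.13761389 + 0.2927 = 0.43031389 m/s. 1 km/h = 0.27777778 m/s, so 0.43031389 m/s = 0.43031389 / 0.27777778 = 1.54913 km/h ≈ 1.549 km/h (4 s.f.).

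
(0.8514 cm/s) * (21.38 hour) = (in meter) 1 cm/s = 0.01 m/s, so 0.8514 cm/s = 0.8514 * 0.01 = 0.008514 m/s. 1 hour = 3600 s, so 21.38 hour = 21.38 * 3600 = 76968 s. Combine: 0.008514 m/s * 76968 s = 655.30555 m. 655.30555 m = 655.30555 meter ≈ 655.3 meter (4 s.f.). Final answer: 655.3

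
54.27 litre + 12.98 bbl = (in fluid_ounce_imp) 1 litre = 0.001 m^3, so 54.27 litre = 54.27 * 0.001 = 0.05427 m^3. 1 bbl = 0.15898729 m^3, so 12.98 bbl = 12.98 * 0.15898729 = 2.0636551 m^3. Sum: 0.05427 + 2.0636551 = 2.1179251 m^3. 1 fluid_ounce_imp = 2.8413063e-05 m^3, so 2.1179251 m^3 = 2.1179251 / 2.8413063e-05 = 74540.542 fluid_ounce_imp ≈ 7.454e+04 fluid_ounce_imp (4 s.f.). Final answer: 7.454e+04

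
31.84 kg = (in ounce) 1123. Check: 1 ounce = 0.028349523 kg, so 31.84 kg = 31.84 / 0.028349523 = 1123.1229 ounce ≈ 1123 ounce (4 s.f.).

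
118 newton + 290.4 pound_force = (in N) 1410. Check: 118 newton = 118 N. 1 pound_force = 4.4482216 N, so 290.4 pound_force = 290.4 * 4.4482216 = 1291.7636 N. Sum: 118 + 1291.7636 = 1409.7636 N. Result: 1409.7636 N ≈ 1410 N (4 s.f.).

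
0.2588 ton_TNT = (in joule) 1.083e+09. Check: 1 ton_TNT = 4.184e+09 J, so 0.2588 ton_TNT = 0.2588 * 4.184e+09 = 1.0828192e+09 J. 1.0828192e+09 J = 1.0828192e+09 joule ≈ 1.083e+09 joule (4 s.f.).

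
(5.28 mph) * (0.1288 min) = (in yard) 19.95. Check: 1 mph = 0.44704 m/s, so 5.28 mph = 5.28 * 0.44704 = 2.3603712 m/s. 1 min = 60 s, so 0.1288 min = 0.1288 * 60 = 7.728 s. Combine: 2.3603712 m/s * 7.728 s = 18.240949 m. 1 yard = 0.9144 m, so 18.240949 m = 18.240949 / 0.9144 = 19.948544 yard ≈ 19.95 yard (4 s.f.).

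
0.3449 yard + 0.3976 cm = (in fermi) 3.194e+14. Check: 1 yard = 0.9144 m, so 0.3449 yard = 0.3449 * 0.9144 = 0.31537656 m. 1 cm = 0.01 m, so 0.3976 cm = 0.3976 * 0.01 = 0.003976 m. Sum: 0.31537656 + 0.003976 = 0.31935256 m. 1 fermi = 1e-15 m, so 0.31935256 m = 0.31935256 / 1e-15 = 3.1935256e+14 fermi ≈ 3.194e+14 fermi (4 s.f.).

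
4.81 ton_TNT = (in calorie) 4.81e+09. Check: 1 ton_TNT = 4.184e+09 J, so 4.81 ton_TNT = 4.81 * 4.184e+09 = 2.012504e+10 J. 1 calorie = 4.184 J, so 2.012504e+10 J = 2.012504e+10 / 4.184 = 4.81e+09 calorie.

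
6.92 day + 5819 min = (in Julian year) 1 day = 86400 s, so 6.92 day = 6.92 * 86400 = 597888 s. 1 min = 60 s, so 5819 min = 5819 * 60 = 349140 s. Sum: 597888 + 349140 = 947028 s. 1 Julian year = 31557600 s, so 947028 s = 947028 / 31557600 = 0.030009506 Julian year ≈ 0.03001 Julian year (4 s.f.). Final answer: 0.03001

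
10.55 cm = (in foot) 1 cm = 0.01 m, so 10.55 cm = 10.55 * 0.01 = 0.1055 m. 1 foot = 0.3048 m, so 0.1055 m = 0.1055 / 0.3048 = 0.34612861 foot ≈ 0.3461 foot (4 s.f.). Final answer: 0.3461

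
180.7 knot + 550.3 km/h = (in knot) 477.8. Check: 1 knot = 0.51444444 m/s, so 180.7 knot = 180.7 * 0.51444444 = 92.960111 m/s. 1 km/h = 0.27777778 m/s, so 550.3 km/h = 550.3 * 0.27777778 = 152.86111 m/s. Sum: 92.960111 + 152.86111 = 245.82122 m/s. 1 knot = 0.51444444 m/s, so 245.82122 m/s = 245.82122 / 0.51444444 = 477.83823 knot ≈ 477.8 knot (4 s.f.).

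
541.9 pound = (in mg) 2.458e+08. Check: 1 pound = 0.45359237 kg, so 541.9 pound = 541.9 * 0.45359237 = 245.80171 kg. 1 mg = 1e-06 kg, so 245.80171 kg = 245.80171 / 1e-06 = 2.4580171e+08 mg ≈ 2.458e+08 mg (4 s.f.).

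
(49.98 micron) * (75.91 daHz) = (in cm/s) 1 micron = 1e-06 m, so 49.98 micron = 49.98 * 1e-06 = 4.998e-05 m. 1 daHz = 10 Hz, so 75.91 daHz = 75.91 * 10 = 759.1 Hz. Combine: 4.998e-05 m * 759.1 Hz = 0.037939818 m/s. 1 cm/s = 0.01 m/s, so 0.037939818 m/s = 0.037939818 / 0.01 = 3.7939818 cm/s ≈ 3.794 cm/s (4 s.f.). Final answer: 3.794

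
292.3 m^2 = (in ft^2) 1 ft^2 = 0.09290304 m^2, so 292.3 m^2 = 292.3 / 0.09290304 = 3146.291 ft^2 ≈ 3146 ft^2 (4 s.f.). Final answer: 3146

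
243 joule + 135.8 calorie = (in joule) 243 joule = 243 J. 1 calorie = 4.184 J, so 135.8 calorie = 135.8 * 4.184 = 568.1872 J. Sum: 243 + 568.1872 = 811.1872 J. 811.1872 J = 811.1872 joule ≈ 811.2 joule (4 s.f.). Final answer: 811.2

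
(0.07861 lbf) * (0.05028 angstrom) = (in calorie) 4.202e-13. Check: 1 lbf = 4.4482216 N, so 0.07861 lbf = 0.07861 * 4.4482216 = 0.3496747 N. 1 angstrom = 1e-10 m, so 0.05028 angstrom = 0.05028 * 1e-10 = 5.028e-12 m. Combine: 0.3496747 N * 5.028e-12 m = 1.7581644e-12 J. 1 calorie = 4.184 J, so 1.7581644e-12 J = 1.7581644e-12 / 4.184 = 4.2021138e-13 calorie ≈ 4.202e-13 calorie (4 s.f.).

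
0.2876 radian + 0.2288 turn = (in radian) 1.725. Check: 0.2876 radian = 0.2876 rad. 1 turn = 6.2831853 rad, so 0.2288 turn = 0.2288 * 6.2831853 = 1.4375928 rad. Sum: 0.2876 + 1.4375928 = 1.7251928 rad. 1.7251928 rad = 1.7251928 radian ≈ 1.725 radian (4 s.f.).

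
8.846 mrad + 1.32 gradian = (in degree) 1.695. Check: 1 mrad = 0.001 rad, so 8.846 mrad = 8.846 * 0.001 = 0.008846 rad. 1 gradian = 0.015707963 rad, so 1.32 gradian = 1.32 * 0.015707963 = 0.020734512 rad. Sum: 0.008846 + 0.020734512 = 0.029580512 rad. 1 degree = 0.017453293 rad, so 0.029580512 rad = 0.029580512 / 0.017453293 = 1.6948385 degree ≈ 1.695 degree (4 s.f.).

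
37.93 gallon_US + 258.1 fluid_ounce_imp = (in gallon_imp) 33.2. Check: 1 gallon_US = 0.0037854118 m^3, so 37.93 gallon_US = 37.93 * 0.0037854118 = 0.14358067 m^3. 1 fluid_ounce_imp = 2.8413063e-05 m^3, so 258.1 fluid_ounce_imp = 258.1 * 2.8413063e-05 = 0.0073334114 m^3. Sum: 0.14358067 + 0.0073334114 = 0.15091408 m^3. 1 gallon_imp = 0.00454609 m^3, so 0.15091408 m^3 = 0.15091408 / 0.00454609 = 33.196457 gallon_imp ≈ 33.2 gallon_imp (4 s.f.).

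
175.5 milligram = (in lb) 0.0003869. Check: 1 milligram = 1e-06 kg, so 175.5 milligram = 175.5 * 1e-06 = 0.0001755 kg. 1 lb = 0.45359237 kg, so 0.0001755 kg = 0.0001755 / 0.45359237 = 0.00038691127 lb ≈ 0.0003869 lb (4 s.f.).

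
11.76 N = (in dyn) 1.176e+06. Check: 1 dyn = 1e-05 N, so 11.76 N = 11.76 / 1e-05 = 1176000 dyn ≈ 1.176e+06 dyn (4 s.f.).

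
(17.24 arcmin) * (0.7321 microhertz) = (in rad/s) 1 arcmin = 0.00029088821 rad, so 17.24 arcmin = 17.24 * 0.00029088821 = 0.0050149127 rad. 1 microhertz = 1e-06 Hz, so 0.7321 microhertz = 0.7321 * 1e-06 = 7.321e-07 Hz. Combine: 0.0050149127 rad * 7.321e-07 Hz = 3.6714176e-09 rad/s. Result: 3.6714176e-09 rad/s ≈ 3.671e-09 rad/s (4 s.f.). Final answer: 3.671e-09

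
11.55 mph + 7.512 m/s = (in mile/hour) 1 mph = 0.44704 m/s, so 11.55 mph = 11.55 * 0.44704 = 5.163312 m/s. 7.512 m/s is already in m/s. Sum: 5.163312 + 7.512 = 12.675312 m/s. 1 mile/hour = 0.44704 m/s, so 12.675312 m/s = 12.675312 / 0.44704 = 28.353865 mile/hour ≈ 28.35 mile/hour (4 s.f.). Final answer: 28.35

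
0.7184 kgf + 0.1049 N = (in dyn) 1 kgf = 9.80665 N, so 0.7184 kgf = 0.7184 * 9.80665 = 7.0450974 N. 0.1049 N is already in N. Sum: 7.0450974 + 0.1049 = 7.1499974 N. 1 dyn = 1e-05 N, so 7.1499974 N = 7.1499974 / 1e-05 = 714999.74 dyn ≈ 7.15e+05 dyn (4 s.f.). Final answer: 7.15e+05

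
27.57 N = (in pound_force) 1 pound_force = 4.4482216 N, so 27.57 N = 27.57 / 4.4482216 = 6.1979826 pound_force ≈ 6.198 pound_force (4 s.f.). Final answer: 6.198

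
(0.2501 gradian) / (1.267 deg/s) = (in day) 2.056e-06. Check: 1 gradian = 0.015707963 rad, so 0.2501 gradian = 0.2501 * 0.015707963 = 0.0039285616 rad. 1 deg/s = 0.017453293 rad/s, so 1.267 deg/s = 1.267 * 0.017453293 = 0.022113322 rad/s. Combine: 0.0039285616 rad / 0.022113322 rad/s = 0.17765588 s. 1 day = 86400 s, so 0.17765588 s = 0.17765588 / 86400 = 2.0562023e-06 day ≈ 2.056e-06 day (4 s.f.).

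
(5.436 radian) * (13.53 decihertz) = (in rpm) 70.23. Check: 5.436 radian = 5.436 rad. 1 decihertz = 0.1 Hz, so 13.53 decihertz = 13.53 * 0.1 = 1.353 Hz. Combine: 5.436 rad * 1.353 Hz = 7.354908 rad/s. 1 rpm = 0.10471976 rad/s, so 7.354908 rad/s = 7.354908 / 0.10471976 = 70.234198 rpm ≈ 70.23 rpm (4 s.f.).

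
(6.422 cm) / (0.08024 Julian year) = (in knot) 1 cm = 0.01 m, so 6.422 cm = 6.422 * 0.01 = 0.06422 m. 1 Julian year = 31557600 s, so 0.08024 Julian year = 0.08024 * 31557600 = 2532181.8 s. Combine: 0.06422 m / 2532181.8 s = 2.5361528e-08 m/s. 1 knot = 0.51444444 m/s, so 2.5361528e-08 m/s = 2.5361528e-08 / 0.51444444 = 4.9298866e-08 knot ≈ 4.93e-08 knot (4 s.f.). Final answer: 4.93e-08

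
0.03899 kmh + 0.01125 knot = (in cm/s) 1 kmh = 0.27777778 m/s, so 0.03899 kmh = 0.03899 * 0.27777778 = 0.010830556 m/s. 1 knot = 0.51444444 m/s, so 0.01125 knot = 0.01125 * 0.51444444 = 0.0057875 m/s. Sum: 0.010830556 + 0.0057875 = 0.016618056 m/s. 1 cm/s = 0.01 m/s, so 0.016618056 m/s = 0.016618056 / 0.01 = 1.6618056 cm/s ≈ 1.662 cm/s (4 s.f.). Final answer: 1.662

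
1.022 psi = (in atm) 0.06954. Check: 1 psi = 6894.7573 Pa, so 1.022 psi = 1.022 * 6894.7573 = 7046.442 Pa. 1 atm = 101325 Pa, so 7046.442 Pa = 7046.442 / 101325 = 0.069542975 atm ≈ 0.06954 atm (4 s.f.).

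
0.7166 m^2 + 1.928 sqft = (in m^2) 0.8957. Check: 0.7166 m^2 is already in m^2. 1 sqft = 0.09290304 m^2, so 1.928 sqft = 1.928 * 0.09290304 = 0.17911706 m^2. Sum: 0.7166 + 0.17911706 = 0.89571706 m^2. Result: 0.89571706 m^2 ≈ 0.8957 m^2 (4 s.f.).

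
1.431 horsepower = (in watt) 1 horsepower = 745.69987 W, so 1.431 horsepower = 1.431 * 745.69987 = 1067.0965 W. 1067.0965 W = 1067.0965 watt ≈ 1067 watt (4 s.f.). Final answer: 1067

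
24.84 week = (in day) 1 week = 604800 s, so 24.84 week = 24.84 * 604800 = 15023232 s. 1 day = 86400 s, so 15023232 s = 15023232 / 86400 = 173.88 day ≈ 173.9 day (4 s.f.). Final answer: 173.9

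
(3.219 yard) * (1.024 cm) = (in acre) 1 yard = 0.9144 m, so 3.219 yard = 3.219 * 0.9144 = 2.9434536 m. 1 cm = 0.01 m, so 1.024 cm = 1.024 * 0.01 = 0.01024 m. Combine: 2.9434536 m * 0.01024 m = 0.030140965 m^2. 1 acre = 4046.8564 m^2, so 0.030140965 m^2 = 0.030140965 / 4046.8564 = 7.4479946e-06 acre ≈ 7.448e-06 acre (4 s.f.). Final answer: 7.448e-06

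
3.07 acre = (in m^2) 1 acre = 4046.8564 m^2, so 3.07 acre = 3.07 * 4046.8564 = 12423.849 m^2. Result: 12423.849 m^2 ≈ 1.242e+04 m^2 (4 s.f.). Final answer: 1.242e+04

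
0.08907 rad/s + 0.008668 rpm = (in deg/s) 5.155. Check: 0.08907 rad/s is already in rad/s. 1 rpm = 0.10471976 rad/s, so 0.008668 rpm = 0.008668 * 0.10471976 = 0.00090771084 rad/s. Sum: 0.08907 + 0.00090771084 = 0.089977711 rad/s. 1 deg/s = 0.017453293 rad/s, so 0.089977711 rad/s = 0.089977711 / 0.017453293 = 5.1553431 deg/s ≈ 5.155 deg/s (4 s.f.).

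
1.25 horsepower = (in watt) 1 horsepower = 745.69987 W, so 1.25 horsepower = 1.25 * 745.69987 = 932.12484 W. 932.12484 W = 932.12484 watt ≈ 932.1 watt (4 s.f.). Final answer: 932.1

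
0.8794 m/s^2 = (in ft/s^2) 1 ft/s^2 = 0.3048 m/s^2, so 0.8794 m/s^2 = 0.8794 / 0.3048 = 2.8851706 ft/s^2 ≈ 2.885 ft/s^2 (4 s.f.). Final answer: 2.885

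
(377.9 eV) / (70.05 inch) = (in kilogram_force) 3.47e-18. Check: 1 eV = 1.6021766e-19 J, so 377.9 eV = 377.9 * 1.6021766e-19 = 6.0546255e-17 J. 1 inch = 0.0254 m, so 70.05 inch = 70.05 * 0.0254 = 1.77927 m. Combine: 6.0546255e-17 J / 1.77927 m = 3.4028706e-17 N. 1 kilogram_force = 9.80665 N, so 3.4028706e-17 N = 3.4028706e-17 / 9.80665 = 3.4699623e-18 kilogram_force ≈ 3.47e-18 kilogram_force (4 s.f.).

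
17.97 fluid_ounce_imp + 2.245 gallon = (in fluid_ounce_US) 304.6. Check: 1 fluid_ounce_imp = 2.8413063e-05 m^3, so 17.97 fluid_ounce_imp = 17.97 * 2.8413063e-05 = 0.00051058273 m^3. 1 gallon = 0.0037854118 m^3, so 2.245 gallon = 2.245 * 0.0037854118 = 0.0084982495 m^3. Sum: 0.00051058273 + 0.0084982495 = 0.0090088322 m^3. 1 fluid_ounce_US = 2.957353e-05 m^3, so 0.0090088322 m^3 = 0.0090088322 / 2.957353e-05 = 304.62486 fluid_ounce_US ≈ 304.6 fluid_ounce_US (4 s.f.).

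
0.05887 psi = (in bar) 0.004059. Check: 1 psi = 6894.7573 Pa, so 0.05887 psi = 0.05887 * 6894.7573 = 405.89436 Pa. 1 bar = 100000 Pa, so 405.89436 Pa = 405.89436 / 100000 = 0.0040589436 bar ≈ 0.004059 bar (4 s.f.).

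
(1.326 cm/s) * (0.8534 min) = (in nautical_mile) 0.0003666. Check: 1 cm/s = 0.01 m/s, so 1.326 cm/s = 1.326 * 0.01 = 0.01326 m/s. 1 min = 60 s, so 0.8534 min = 0.8534 * 60 = 51.204 s. Combine: 0.01326 m/s * 51.204 s = 0.67896504 m. 1 nautical_mile = 1852 m, so 0.67896504 m = 0.67896504 / 1852 = 0.00036661179 nautical_mile ≈ 0.0003666 nautical_mile (4 s.f.).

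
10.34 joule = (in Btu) 10.34 joule = 10.34 J. 1 Btu = 1055.0559 J, so 10.34 J = 10.34 / 1055.0559 = 0.009800429 Btu ≈ 0.0098 Btu (4 s.f.). Final answer: 0.0098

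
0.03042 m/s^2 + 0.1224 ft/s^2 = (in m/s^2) 0.03042 m/s^2 is already in m/s^2. 1 ft/s^2 = 0.3048 m/s^2, so 0.1224 ft/s^2 = 0.1224 * 0.3048 = 0.03730752 m/s^2. Sum: 0.03042 + 0.03730752 = 0.06772752 m/s^2. Result: 0.06772752 m/s^2 ≈ 0.06773 m/s^2 (4 s.f.). Final answer: 0.06773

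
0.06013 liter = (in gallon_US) 1 liter = 0.001 m^3, so 0.06013 liter = 0.06013 * 0.001 = 6.013e-05 m^3. 1 gallon_US = 0.0037854118 m^3, so 6.013e-05 m^3 = 6.013e-05 / 0.0037854118 = 0.015884666 gallon_US ≈ 0.01588 gallon_US (4 s.f.). Final answer: 0.01588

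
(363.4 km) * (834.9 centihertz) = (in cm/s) 3.034e+08. Check: 1 km = 1000 m, so 363.4 km = 363.4 * 1000 = 363400 m. 1 centihertz = 0.01 Hz, so 834.9 centihertz = 834.9 * 0.01 = 8.349 Hz. Combine: 363400 m * 8.349 Hz = 3034026.6 m/s. 1 cm/s = 0.01 m/s, so 3034026.6 m/s = 3034026.6 / 0.01 = 3.0340266e+08 cm/s ≈ 3.034e+08 cm/s (4 s.f.).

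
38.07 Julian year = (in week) 1986. Check: 1 Julian year = 31557600 s, so 38.07 Julian year = 38.07 * 31557600 = 1.2013978e+09 s. 1 week = 604800 s, so 1.2013978e+09 s = 1.2013978e+09 / 604800 = 1986.4382 week ≈ 1986 week (4 s.f.).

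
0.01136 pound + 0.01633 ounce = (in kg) 1 pound = 0.45359237 kg, so 0.01136 pound = 0.01136 * 0.45359237 = 0.0051528093 kg. 1 ounce = 0.028349523 kg, so 0.01633 ounce = 0.01633 * 0.028349523 = 0.00046294771 kg. Sum: 0.0051528093 + 0.00046294771 = 0.005615757 kg. Result: 0.005615757 kg ≈ 0.005616 kg (4 s.f.). Final answer: 0.005616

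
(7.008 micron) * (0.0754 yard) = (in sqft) 5.201e-06. Check: 1 micron = 1e-06 m, so 7.008 micron = 7.008 * 1e-06 = 7.008e-06 m. 1 yard = 0.9144 m, so 0.0754 yard = 0.0754 * 0.9144 = 0.06894576 m. Combine: 7.008e-06 m * 0.06894576 m = 4.8317189e-07 m^2. 1 sqft = 0.09290304 m^2, so 4.8317189e-07 m^2 = 4.8317189e-07 / 0.09290304 = 5.2008189e-06 sqft ≈ 5.201e-06 sqft (4 s.f.).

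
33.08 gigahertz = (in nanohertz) 3.308e+19. Check: 1 gigahertz = 1e+09 Hz, so 33.08 gigahertz = 33.08 * 1e+09 = 3.308e+10 Hz. 1 nanohertz = 1e-09 Hz, so 3.308e+10 Hz = 3.308e+10 / 1e-09 = 3.308e+19 nanohertz.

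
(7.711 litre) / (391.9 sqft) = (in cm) 0.02118. Check: 1 litre = 0.001 m^3, so 7.711 litre = 7.711 * 0.001 = 0.007711 m^3. 1 sqft = 0.09290304 m^2, so 391.9 sqft = 391.9 * 0.09290304 = 36.408701 m^2. Combine: 0.007711 m^3 / 36.408701 m^2 = 0.00021179003 m. 1 cm = 0.01 m, so 0.00021179003 m = 0.00021179003 / 0.01 = 0.021179003 cm ≈ 0.02118 cm (4 s.f.).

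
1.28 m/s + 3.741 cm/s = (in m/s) 1.28 m/s is already in m/s. 1 cm/s = 0.01 m/s, so 3.741 cm/s = 3.741 * 0.01 = 0.03741 m/s. Sum: 1.28 + 0.03741 = 1.31741 m/s. Result: 1.31741 m/s ≈ 1.317 m/s (4 s.f.). Final answer: 1.317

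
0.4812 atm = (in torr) 1 atm = 101325 Pa, so 0.4812 atm = 0.4812 * 101325 = 48757.59 Pa. 1 torr = 133.32237 Pa, so 48757.59 Pa = 48757.59 / 133.32237 = 365.712 torr ≈ 365.7 torr (4 s.f.). Final answer: 365.7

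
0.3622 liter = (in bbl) 1 liter = 0.001 m^3, so 0.3622 liter = 0.3622 * 0.001 = 0.0003622 m^3. 1 bbl = 0.15898729 m^3, so 0.0003622 m^3 = 0.0003622 / 0.15898729 = 0.0022781695 bbl ≈ 0.002278 bbl (4 s.f.). Final answer: 0.002278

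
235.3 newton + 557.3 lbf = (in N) 2714. Check: 235.3 newton = 235.3 N. 1 lbf = 4.4482216 N, so 557.3 lbf = 557.3 * 4.4482216 = 2478.9939 N. Sum: 235.3 + 2478.9939 = 2714.2939 N. Result: 2714.2939 N ≈ 2714 N (4 s.f.).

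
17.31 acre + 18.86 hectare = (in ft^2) 1 acre = 4046.8564 m^2, so 17.31 acre = 17.31 * 4046.8564 = 70051.085 m^2. 1 hectare = 10000 m^2, so 18.86 hectare = 18.86 * 10000 = 188600 m^2. Sum: 70051.085 + 188600 = 258651.08 m^2. 1 ft^2 = 0.09290304 m^2, so 258651.08 m^2 = 258651.08 / 0.09290304 = 2784097.1 ft^2 ≈ 2.784e+06 ft^2 (4 s.f.). Final answer: 2.784e+06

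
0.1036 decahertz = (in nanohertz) 1 decahertz = 10 Hz, so 0.1036 decahertz = 0.1036 * 10 = 1.036 Hz. 1 nanohertz = 1e-09 Hz, so 1.036 Hz = 1.036 / 1e-09 = 1.036e+09 nanohertz. Final answer: 1.036e+09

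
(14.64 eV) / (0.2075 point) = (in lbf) 1 eV = 1.6021766e-19 J, so 14.64 eV = 14.64 * 1.6021766e-19 = 2.3455866e-18 J. 1 point = 0.00035277778 m, so 0.2075 point = 0.2075 * 0.00035277778 = 7.3201389e-05 m. Combine: 2.3455866e-18 J / 7.3201389e-05 m = 3.2042925e-14 N. 1 lbf = 4.4482216 N, so 3.2042925e-14 N = 3.2042925e-14 / 4.4482216 = 7.203536e-15 lbf ≈ 7.204e-15 lbf (4 s.f.). Final answer: 7.204e-15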